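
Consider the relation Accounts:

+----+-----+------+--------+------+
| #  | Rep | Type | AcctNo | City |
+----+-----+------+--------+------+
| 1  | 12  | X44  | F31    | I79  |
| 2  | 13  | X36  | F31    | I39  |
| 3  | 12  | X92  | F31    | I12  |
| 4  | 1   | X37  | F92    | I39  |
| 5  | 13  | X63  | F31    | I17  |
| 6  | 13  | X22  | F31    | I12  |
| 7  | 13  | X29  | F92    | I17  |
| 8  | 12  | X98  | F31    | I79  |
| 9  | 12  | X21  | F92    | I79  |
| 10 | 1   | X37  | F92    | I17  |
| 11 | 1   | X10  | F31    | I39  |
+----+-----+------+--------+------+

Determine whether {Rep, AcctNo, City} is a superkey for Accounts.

Rows 1 and 8 have the same {Rep, AcctNo, City} value (Rep=12, AcctNo=F31, City=I79) but are distinct tuples, so {Rep, AcctNo, City} does not determine every attribute — not a superkey.

No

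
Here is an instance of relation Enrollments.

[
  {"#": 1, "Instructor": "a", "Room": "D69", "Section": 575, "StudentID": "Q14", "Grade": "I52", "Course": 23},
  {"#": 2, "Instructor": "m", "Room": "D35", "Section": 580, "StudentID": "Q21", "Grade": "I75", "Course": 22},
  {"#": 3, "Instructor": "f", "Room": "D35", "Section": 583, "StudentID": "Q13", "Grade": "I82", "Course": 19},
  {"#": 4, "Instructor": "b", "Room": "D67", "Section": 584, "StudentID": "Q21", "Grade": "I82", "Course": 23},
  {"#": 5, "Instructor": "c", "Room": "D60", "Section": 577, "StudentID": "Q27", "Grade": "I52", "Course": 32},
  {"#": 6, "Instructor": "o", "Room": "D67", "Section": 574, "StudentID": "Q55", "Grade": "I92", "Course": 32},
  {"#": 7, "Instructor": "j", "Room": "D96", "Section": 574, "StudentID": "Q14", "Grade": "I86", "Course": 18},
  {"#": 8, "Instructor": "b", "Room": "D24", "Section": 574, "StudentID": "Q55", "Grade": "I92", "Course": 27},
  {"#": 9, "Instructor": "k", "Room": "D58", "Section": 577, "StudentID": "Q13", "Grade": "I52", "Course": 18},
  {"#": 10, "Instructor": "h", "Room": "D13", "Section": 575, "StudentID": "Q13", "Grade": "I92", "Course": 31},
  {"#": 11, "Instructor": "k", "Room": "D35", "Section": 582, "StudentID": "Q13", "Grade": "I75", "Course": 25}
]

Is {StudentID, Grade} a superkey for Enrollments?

No

Rows 6 and 8 have the same {StudentID, Grade} value (StudentID=Q55, Grade=I92) but are distinct tuples, so {StudentID, Grade} does not determine every attribute — not a superkey.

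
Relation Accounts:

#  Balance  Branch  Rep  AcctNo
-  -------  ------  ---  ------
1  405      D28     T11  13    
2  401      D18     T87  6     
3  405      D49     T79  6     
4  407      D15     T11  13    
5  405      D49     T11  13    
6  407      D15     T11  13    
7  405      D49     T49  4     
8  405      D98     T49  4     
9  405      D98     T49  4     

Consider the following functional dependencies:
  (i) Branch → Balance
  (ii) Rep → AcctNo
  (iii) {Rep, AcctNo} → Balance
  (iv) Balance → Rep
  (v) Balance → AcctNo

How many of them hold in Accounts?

2

(i) Branch → Balance: every LHS value maps to a single RHS value — holds.
(ii) Rep → AcctNo: every LHS value maps to a single RHS value — holds.
(iii) {Rep, AcctNo} → Balance: (Rep=T11, AcctNo=13): rows 1, 4, 5, 6 → Balance takes values {405, 407} — violation — fails.
(iv) Balance → Rep: Balance=405: rows 1, 3, 5, 7, 8, 9 → Rep takes values {T11, T79, T49} — violation — fails.
(v) Balance → AcctNo: Balance=405: rows 1, 3, 5, 7, 8, 9 → AcctNo takes values {13, 6, 4} — violation — fails.
2 of the 5 dependencies hold.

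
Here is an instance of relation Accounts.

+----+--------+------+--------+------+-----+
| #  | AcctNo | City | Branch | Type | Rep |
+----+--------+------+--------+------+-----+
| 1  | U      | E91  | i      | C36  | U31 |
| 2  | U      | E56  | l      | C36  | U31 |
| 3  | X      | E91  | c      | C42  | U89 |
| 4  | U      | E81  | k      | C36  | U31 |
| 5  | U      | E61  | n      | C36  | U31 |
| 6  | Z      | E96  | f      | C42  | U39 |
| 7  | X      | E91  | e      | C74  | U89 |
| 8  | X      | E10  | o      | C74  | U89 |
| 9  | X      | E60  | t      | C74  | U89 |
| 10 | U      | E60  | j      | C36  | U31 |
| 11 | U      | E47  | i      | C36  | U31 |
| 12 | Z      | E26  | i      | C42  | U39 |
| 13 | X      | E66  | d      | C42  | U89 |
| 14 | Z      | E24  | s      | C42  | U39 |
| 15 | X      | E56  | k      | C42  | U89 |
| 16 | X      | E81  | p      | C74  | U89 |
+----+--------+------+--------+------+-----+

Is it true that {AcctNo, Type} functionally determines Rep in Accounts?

(AcctNo=U, Type=C36): rows 1, 2, 4, 5, 10, 11 → Rep = U31, U31, U31, U31, U31, U31 ✓
(AcctNo=X, Type=C42): rows 3, 13, 15 → Rep = U89, U89, U89 ✓
(AcctNo=Z, Type=C42): rows 6, 12, 14 → Rep = U39, U39, U39 ✓
(AcctNo=X, Type=C74): rows 7, 8, 9, 16 → Rep = U89, U89, U89, U89 ✓
Every {AcctNo, Type} value is associated with a single Rep value, so {AcctNo, Type} -> Rep holds.

Yes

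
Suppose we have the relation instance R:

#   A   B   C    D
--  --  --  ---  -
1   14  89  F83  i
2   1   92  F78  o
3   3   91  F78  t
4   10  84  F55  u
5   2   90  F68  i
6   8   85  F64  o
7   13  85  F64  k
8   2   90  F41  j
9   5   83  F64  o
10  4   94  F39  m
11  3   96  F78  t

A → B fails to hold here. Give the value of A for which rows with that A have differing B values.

3

A=14: row 1 → B = 89 ✓
A=1: row 2 → B = 92 ✓
A=3: rows 3, 11 → B takes values {91, 96} — violation
A=10: row 4 → B = 84 ✓
A=2: rows 5, 8 → B = 90, 90 ✓
A=8: row 6 → B = 85 ✓
A=13: row 7 → B = 85 ✓
A=5: row 9 → B = 83 ✓
A=4: row 10 → B = 94 ✓
The only A value with inconsistent B is A=3.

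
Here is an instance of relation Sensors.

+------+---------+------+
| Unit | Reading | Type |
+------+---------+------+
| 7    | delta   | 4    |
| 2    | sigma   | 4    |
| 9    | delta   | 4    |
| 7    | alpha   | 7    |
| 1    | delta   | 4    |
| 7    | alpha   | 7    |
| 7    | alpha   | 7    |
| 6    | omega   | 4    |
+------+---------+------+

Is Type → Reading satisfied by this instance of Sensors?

No

Type=4: 5 rows → Reading takes values {delta, sigma, omega} — violation
Type=7: 3 rows → Reading = alpha, alpha, alpha ✓
Two rows agree on Type but differ on Reading, so Type → Reading does not hold.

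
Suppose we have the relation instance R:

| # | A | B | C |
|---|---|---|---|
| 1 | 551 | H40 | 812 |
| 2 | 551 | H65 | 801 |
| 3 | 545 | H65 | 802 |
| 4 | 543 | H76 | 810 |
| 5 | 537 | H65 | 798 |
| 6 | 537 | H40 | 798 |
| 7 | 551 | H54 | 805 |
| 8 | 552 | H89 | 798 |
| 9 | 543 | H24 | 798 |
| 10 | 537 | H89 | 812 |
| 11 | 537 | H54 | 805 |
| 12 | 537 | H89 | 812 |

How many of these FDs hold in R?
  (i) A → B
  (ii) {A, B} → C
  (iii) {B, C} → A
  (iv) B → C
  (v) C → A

1

(i) A → B: A=551: rows 1, 2, 7 → B takes values {H40, H65, H54} — violation; A=543: rows 4, 9 → B takes values {H76, H24} — violation; A=537: rows 5, 6, 10, 11, 12 → B takes values {H65, H40, H89, H54} — violation — fails.
(ii) {A, B} → C: every LHS value maps to a single RHS value — holds.
(iii) {B, C} → A: (B=H54, C=805): rows 7, 11 → A takes values {551, 537} — violation — fails.
(iv) B → C: B=H40: rows 1, 6 → C takes values {812, 798} — violation; B=H65: rows 2, 3, 5 → C takes values {801, 802, 798} — violation; B=H89: rows 8, 10, 12 → C takes values {798, 812} — violation — fails.
(v) C → A: C=812: rows 1, 10, 12 → A takes values {551, 537} — violation; C=798: rows 5, 6, 8, 9 → A takes values {537, 552, 543} — violation; C=805: rows 7, 11 → A takes values {551, 537} — violation — fails.
1 of the 5 dependencies holds.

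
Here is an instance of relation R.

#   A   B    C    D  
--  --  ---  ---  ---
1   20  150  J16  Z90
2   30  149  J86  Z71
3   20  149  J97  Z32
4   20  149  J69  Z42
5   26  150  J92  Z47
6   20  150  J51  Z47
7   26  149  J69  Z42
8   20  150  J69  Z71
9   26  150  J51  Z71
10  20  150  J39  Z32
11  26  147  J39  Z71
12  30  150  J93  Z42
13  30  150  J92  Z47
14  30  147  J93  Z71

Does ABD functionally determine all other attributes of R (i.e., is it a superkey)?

All 14 rows have distinct ABD values, so ABD → (all attributes) holds and ABD is a superkey.

Yes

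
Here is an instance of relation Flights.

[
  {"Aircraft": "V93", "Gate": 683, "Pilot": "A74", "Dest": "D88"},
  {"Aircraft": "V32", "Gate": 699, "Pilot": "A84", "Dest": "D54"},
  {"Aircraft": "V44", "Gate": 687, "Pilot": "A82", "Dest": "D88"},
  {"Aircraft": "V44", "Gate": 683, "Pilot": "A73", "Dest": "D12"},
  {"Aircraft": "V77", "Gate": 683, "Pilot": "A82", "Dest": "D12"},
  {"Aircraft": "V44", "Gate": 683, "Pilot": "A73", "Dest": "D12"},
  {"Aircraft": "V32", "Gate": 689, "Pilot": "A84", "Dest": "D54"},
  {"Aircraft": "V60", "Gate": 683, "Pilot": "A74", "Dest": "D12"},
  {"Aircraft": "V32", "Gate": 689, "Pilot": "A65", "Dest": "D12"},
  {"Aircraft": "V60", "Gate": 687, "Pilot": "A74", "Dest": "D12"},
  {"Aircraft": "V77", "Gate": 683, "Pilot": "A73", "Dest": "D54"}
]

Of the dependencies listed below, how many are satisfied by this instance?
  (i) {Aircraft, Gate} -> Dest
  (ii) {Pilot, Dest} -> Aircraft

1

(i) {Aircraft, Gate} -> Dest: (Aircraft=V77, Gate=683): 2 rows → Dest takes values {D12, D54} — violation; (Aircraft=V32, Gate=689): 2 rows → Dest takes values {D54, D12} — violation — fails.
(ii) {Pilot, Dest} -> Aircraft: every LHS value maps to a single RHS value — holds.
1 of the 2 dependencies holds.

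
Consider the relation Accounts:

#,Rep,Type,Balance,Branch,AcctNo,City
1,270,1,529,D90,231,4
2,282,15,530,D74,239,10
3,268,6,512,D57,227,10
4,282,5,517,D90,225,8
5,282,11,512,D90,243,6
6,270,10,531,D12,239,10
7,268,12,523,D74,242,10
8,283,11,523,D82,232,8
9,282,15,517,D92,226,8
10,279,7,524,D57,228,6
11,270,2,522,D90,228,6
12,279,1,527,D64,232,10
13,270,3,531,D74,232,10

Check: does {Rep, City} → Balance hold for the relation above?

(Rep=270, City=4): row 1 → Balance = 529 ✓
(Rep=282, City=10): row 2 → Balance = 530 ✓
(Rep=268, City=10): rows 3, 7 → Balance takes values {512, 523} — violation
(Rep=282, City=8): rows 4, 9 → Balance = 517, 517 ✓
(Rep=282, City=6): row 5 → Balance = 512 ✓
(Rep=270, City=10): rows 6, 13 → Balance = 531, 531 ✓
(Rep=283, City=8): row 8 → Balance = 523 ✓
(Rep=279, City=6): row 10 → Balance = 524 ✓
(Rep=270, City=6): row 11 → Balance = 522 ✓
(Rep=279, City=10): row 12 → Balance = 527 ✓
Two rows agree on {Rep, City} but differ on Balance, so {Rep, City} → Balance does not hold.

No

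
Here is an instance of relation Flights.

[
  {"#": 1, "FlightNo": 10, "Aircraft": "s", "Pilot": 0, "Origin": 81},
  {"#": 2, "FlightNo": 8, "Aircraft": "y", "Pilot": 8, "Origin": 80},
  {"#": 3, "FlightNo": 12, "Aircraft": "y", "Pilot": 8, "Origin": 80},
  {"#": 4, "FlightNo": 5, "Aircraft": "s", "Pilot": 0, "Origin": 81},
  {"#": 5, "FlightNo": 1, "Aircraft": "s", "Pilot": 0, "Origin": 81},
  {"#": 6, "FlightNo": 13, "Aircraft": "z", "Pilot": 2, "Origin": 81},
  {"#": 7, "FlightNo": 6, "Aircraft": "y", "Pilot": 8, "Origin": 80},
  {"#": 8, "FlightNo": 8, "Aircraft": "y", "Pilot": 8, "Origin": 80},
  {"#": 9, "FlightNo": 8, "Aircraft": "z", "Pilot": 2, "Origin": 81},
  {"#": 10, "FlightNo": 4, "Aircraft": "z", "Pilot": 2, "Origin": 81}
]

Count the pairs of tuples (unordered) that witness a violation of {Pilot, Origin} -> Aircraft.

0

(Pilot=0, Origin=81): all 3 rows agree on Aircraft — 0 pairs.
(Pilot=8, Origin=80): all 4 rows agree on Aircraft — 0 pairs.
(Pilot=2, Origin=81): all 3 rows agree on Aircraft — 0 pairs.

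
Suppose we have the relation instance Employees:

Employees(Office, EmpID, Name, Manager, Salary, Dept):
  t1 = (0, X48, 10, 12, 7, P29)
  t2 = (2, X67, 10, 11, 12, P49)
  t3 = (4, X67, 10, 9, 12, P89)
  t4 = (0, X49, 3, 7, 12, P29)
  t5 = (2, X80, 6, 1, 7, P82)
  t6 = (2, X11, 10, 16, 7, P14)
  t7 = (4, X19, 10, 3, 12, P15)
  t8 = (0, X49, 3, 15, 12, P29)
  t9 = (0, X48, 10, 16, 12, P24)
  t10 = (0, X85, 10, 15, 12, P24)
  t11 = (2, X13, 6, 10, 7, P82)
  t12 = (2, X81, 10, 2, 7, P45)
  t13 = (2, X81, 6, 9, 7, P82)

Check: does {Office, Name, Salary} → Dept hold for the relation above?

(Office=0, Name=10, Salary=7): row 1 → Dept = P29 ✓
(Office=2, Name=10, Salary=12): row 2 → Dept = P49 ✓
(Office=4, Name=10, Salary=12): rows 3, 7 → Dept takes values {P89, P15} — violation
(Office=0, Name=3, Salary=12): rows 4, 8 → Dept = P29, P29 ✓
(Office=2, Name=6, Salary=7): rows 5, 11, 13 → Dept = P82, P82, P82 ✓
(Office=2, Name=10, Salary=7): rows 6, 12 → Dept takes values {P14, P45} — violation
(Office=0, Name=10, Salary=12): rows 9, 10 → Dept = P24, P24 ✓
Two rows agree on {Office, Name, Salary} but differ on Dept, so {Office, Name, Salary} → Dept does not hold.

No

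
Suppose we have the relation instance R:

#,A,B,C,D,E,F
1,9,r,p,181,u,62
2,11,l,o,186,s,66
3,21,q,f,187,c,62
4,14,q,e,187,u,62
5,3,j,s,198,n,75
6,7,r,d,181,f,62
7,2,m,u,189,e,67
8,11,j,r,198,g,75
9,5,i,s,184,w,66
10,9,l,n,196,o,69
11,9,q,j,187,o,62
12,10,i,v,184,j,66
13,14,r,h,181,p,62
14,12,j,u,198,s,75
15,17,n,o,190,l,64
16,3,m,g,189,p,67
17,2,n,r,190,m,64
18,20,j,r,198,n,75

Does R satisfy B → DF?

No

B=r: rows 1, 6, 13 → {D,F} = (181, 62), (181, 62), (181, 62) ✓
B=l: rows 2, 10 → {D,F} takes values {(186, 66), (196, 69)} — violation
B=q: rows 3, 4, 11 → {D,F} = (187, 62), (187, 62), (187, 62) ✓
B=j: rows 5, 8, 14, 18 → {D,F} = (198, 75), (198, 75), (198, 75), (198, 75) ✓
B=m: rows 7, 16 → {D,F} = (189, 67), (189, 67) ✓
B=i: rows 9, 12 → {D,F} = (184, 66), (184, 66) ✓
B=n: rows 15, 17 → {D,F} = (190, 64), (190, 64) ✓
Two rows agree on B but differ on DF, so B → DF does not hold.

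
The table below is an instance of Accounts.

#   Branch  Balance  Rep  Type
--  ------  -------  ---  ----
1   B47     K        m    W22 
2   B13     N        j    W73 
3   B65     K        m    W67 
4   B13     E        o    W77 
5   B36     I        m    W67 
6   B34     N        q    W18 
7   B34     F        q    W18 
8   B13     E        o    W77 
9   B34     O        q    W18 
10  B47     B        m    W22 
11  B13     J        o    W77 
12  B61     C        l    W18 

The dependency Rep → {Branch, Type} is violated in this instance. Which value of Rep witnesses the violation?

m

Rep=m: rows 1, 3, 5, 10 → {Branch,Type} takes values {(B47, W22), (B65, W67), (B36, W67)} — violation
Rep=j: row 2 → {Branch,Type} = (B13, W73) ✓
Rep=o: rows 4, 8, 11 → {Branch,Type} = (B13, W77), (B13, W77), (B13, W77) ✓
Rep=q: rows 6, 7, 9 → {Branch,Type} = (B34, W18), (B34, W18), (B34, W18) ✓
Rep=l: row 12 → {Branch,Type} = (B61, W18) ✓
The only Rep value with inconsistent RHS is Rep=m.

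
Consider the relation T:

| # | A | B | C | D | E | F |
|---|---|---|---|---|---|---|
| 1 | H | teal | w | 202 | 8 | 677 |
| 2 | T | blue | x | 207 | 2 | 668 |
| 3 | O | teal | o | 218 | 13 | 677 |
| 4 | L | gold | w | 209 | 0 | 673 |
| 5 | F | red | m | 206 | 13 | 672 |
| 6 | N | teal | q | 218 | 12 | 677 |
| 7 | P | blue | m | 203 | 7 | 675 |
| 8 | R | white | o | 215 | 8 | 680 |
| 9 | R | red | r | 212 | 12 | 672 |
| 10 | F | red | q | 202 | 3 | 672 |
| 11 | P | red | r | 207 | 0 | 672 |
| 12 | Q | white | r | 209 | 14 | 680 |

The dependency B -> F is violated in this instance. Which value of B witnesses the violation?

blue

B=teal: rows 1, 3, 6 → F = 677, 677, 677 ✓
B=blue: rows 2, 7 → F takes values {668, 675} — violation
B=gold: row 4 → F = 673 ✓
B=red: rows 5, 9, 10, 11 → F = 672, 672, 672, 672 ✓
B=white: rows 8, 12 → F = 680, 680 ✓
The only B value with inconsistent F is B=blue.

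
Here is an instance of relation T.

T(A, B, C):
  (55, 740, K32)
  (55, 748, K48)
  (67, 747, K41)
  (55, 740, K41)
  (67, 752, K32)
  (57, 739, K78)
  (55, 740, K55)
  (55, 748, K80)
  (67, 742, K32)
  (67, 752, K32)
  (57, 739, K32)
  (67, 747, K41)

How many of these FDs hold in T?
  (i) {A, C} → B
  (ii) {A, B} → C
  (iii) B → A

(i) {A, C} → B: (A=67, C=K32): 3 rows → B takes values {752, 742} — violation — fails.
(ii) {A, B} → C: (A=55, B=740): 3 rows → C takes values {K32, K41, K55} — violation; (A=55, B=748): 2 rows → C takes values {K48, K80} — violation; (A=57, B=739): 2 rows → C takes values {K78, K32} — violation — fails.
(iii) B → A: every LHS value maps to a single RHS value — holds.
1 of the 3 dependencies holds.

1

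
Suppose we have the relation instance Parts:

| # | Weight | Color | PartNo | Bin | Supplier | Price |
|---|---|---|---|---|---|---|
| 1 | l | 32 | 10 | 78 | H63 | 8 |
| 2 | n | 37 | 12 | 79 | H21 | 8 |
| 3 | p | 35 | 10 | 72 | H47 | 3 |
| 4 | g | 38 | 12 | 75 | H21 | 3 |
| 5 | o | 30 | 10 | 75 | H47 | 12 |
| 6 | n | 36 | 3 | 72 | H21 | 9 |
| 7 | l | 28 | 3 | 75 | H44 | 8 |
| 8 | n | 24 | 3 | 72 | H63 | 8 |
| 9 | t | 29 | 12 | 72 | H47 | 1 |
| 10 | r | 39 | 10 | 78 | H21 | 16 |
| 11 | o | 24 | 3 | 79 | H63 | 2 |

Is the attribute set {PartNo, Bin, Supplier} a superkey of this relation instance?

Yes

All 11 rows have distinct {PartNo, Bin, Supplier} values, so {PartNo, Bin, Supplier} → (all attributes) holds and {PartNo, Bin, Supplier} is a superkey.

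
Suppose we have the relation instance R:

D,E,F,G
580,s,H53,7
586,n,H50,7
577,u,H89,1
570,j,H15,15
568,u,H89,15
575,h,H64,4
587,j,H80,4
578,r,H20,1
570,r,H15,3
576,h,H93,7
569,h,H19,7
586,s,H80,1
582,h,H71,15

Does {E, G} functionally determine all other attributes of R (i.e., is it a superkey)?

Two distinct rows share (E=h, G=7), so {E, G} does not determine every attribute — not a superkey.

No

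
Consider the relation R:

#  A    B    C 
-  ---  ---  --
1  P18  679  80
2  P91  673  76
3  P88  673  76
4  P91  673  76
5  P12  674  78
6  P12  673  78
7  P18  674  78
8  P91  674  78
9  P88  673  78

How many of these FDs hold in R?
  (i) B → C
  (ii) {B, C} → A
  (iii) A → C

(i) B → C: B=673: rows 2, 3, 4, 6, 9 → C takes values {76, 78} — violation — fails.
(ii) {B, C} → A: (B=673, C=76): rows 2, 3, 4 → A takes values {P91, P88} — violation; (B=674, C=78): rows 5, 7, 8 → A takes values {P12, P18, P91} — violation; (B=673, C=78): rows 6, 9 → A takes values {P12, P88} — violation — fails.
(iii) A → C: A=P18: rows 1, 7 → C takes values {80, 78} — violation; A=P91: rows 2, 4, 8 → C takes values {76, 78} — violation; A=P88: rows 3, 9 → C takes values {76, 78} — violation — fails.
None of the 3 dependencies hold.

0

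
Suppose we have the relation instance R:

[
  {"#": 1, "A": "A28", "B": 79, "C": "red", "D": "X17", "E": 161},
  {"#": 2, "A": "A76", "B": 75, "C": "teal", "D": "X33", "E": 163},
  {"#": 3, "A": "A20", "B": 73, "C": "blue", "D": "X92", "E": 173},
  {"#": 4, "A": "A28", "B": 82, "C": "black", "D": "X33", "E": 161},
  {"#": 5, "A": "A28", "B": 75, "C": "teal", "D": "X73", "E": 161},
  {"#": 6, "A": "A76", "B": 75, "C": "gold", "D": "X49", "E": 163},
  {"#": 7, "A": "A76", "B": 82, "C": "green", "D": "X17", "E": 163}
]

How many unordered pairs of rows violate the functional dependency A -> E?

A=A28: all 3 rows agree on E — 0 pairs.
A=A76: all 3 rows agree on E — 0 pairs.

0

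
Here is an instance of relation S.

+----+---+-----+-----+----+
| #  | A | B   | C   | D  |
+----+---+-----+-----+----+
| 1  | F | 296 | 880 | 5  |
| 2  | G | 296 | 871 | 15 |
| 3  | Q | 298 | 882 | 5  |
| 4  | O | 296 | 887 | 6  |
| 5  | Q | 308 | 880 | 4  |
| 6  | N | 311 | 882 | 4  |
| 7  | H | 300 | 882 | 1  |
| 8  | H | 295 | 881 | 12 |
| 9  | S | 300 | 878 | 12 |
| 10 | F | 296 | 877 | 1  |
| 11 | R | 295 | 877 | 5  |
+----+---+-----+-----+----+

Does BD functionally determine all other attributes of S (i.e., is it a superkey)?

Yes

All 11 rows have distinct BD values, so BD → (all attributes) holds and BD is a superkey.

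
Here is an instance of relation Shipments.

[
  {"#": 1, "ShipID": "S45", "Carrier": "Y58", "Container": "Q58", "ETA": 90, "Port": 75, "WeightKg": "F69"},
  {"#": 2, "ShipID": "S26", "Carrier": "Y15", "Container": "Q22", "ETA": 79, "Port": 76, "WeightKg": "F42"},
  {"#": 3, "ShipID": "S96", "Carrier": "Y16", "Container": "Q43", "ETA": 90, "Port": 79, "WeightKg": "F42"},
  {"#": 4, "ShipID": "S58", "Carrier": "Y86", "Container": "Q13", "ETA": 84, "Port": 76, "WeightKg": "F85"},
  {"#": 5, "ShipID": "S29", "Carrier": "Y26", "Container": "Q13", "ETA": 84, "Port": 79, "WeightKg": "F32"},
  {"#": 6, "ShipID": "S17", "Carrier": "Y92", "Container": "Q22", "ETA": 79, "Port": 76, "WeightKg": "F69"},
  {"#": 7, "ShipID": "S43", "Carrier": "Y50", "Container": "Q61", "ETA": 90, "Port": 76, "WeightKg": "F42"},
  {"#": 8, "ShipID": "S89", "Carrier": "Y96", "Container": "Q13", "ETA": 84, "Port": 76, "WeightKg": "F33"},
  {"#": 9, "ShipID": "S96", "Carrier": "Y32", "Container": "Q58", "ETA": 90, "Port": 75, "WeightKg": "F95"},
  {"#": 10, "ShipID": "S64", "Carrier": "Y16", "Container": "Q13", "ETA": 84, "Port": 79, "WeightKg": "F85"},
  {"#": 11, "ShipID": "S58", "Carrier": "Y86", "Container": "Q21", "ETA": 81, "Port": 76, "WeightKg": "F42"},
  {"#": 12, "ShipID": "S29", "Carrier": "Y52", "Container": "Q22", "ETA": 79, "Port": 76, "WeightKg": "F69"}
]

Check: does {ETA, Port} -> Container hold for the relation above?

Yes

(ETA=90, Port=75): rows 1, 9 → Container = Q58, Q58 ✓
(ETA=79, Port=76): rows 2, 6, 12 → Container = Q22, Q22, Q22 ✓
(ETA=90, Port=79): row 3 → Container = Q43 ✓
(ETA=84, Port=76): rows 4, 8 → Container = Q13, Q13 ✓
(ETA=84, Port=79): rows 5, 10 → Container = Q13, Q13 ✓
(ETA=90, Port=76): row 7 → Container = Q61 ✓
(ETA=81, Port=76): row 11 → Container = Q21 ✓
Every {ETA, Port} value is associated with a single Container value, so {ETA, Port} -> Container holds.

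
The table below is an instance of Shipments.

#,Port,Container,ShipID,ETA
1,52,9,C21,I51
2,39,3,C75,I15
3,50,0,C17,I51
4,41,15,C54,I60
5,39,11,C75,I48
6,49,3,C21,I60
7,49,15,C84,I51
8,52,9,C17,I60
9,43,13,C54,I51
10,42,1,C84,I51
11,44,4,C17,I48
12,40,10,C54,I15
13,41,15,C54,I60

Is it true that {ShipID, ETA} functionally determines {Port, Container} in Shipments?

(ShipID=C21, ETA=I51): row 1 → {Port,Container} = (52, 9) ✓
(ShipID=C75, ETA=I15): row 2 → {Port,Container} = (39, 3) ✓
(ShipID=C17, ETA=I51): row 3 → {Port,Container} = (50, 0) ✓
(ShipID=C54, ETA=I60): rows 4, 13 → {Port,Container} = (41, 15), (41, 15) ✓
(ShipID=C75, ETA=I48): row 5 → {Port,Container} = (39, 11) ✓
(ShipID=C21, ETA=I60): row 6 → {Port,Container} = (49, 3) ✓
(ShipID=C84, ETA=I51): rows 7, 10 → {Port,Container} takes values {(49, 15), (42, 1)} — violation
(ShipID=C17, ETA=I60): row 8 → {Port,Container} = (52, 9) ✓
(ShipID=C54, ETA=I51): row 9 → {Port,Container} = (43, 13) ✓
(ShipID=C17, ETA=I48): row 11 → {Port,Container} = (44, 4) ✓
(ShipID=C54, ETA=I15): row 12 → {Port,Container} = (40, 10) ✓
Two rows agree on {ShipID, ETA} but differ on {Port, Container}, so {ShipID, ETA} → {Port, Container} does not hold.

No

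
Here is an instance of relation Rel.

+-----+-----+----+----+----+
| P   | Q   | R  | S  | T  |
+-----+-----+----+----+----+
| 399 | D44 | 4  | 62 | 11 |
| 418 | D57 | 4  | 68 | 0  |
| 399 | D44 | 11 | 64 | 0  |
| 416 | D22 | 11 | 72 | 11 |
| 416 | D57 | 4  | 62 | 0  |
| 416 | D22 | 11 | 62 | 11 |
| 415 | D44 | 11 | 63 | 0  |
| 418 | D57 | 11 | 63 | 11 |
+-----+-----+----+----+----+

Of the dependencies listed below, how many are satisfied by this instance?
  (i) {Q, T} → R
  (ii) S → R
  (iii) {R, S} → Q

1

(i) {Q, T} → R: every LHS value maps to a single RHS value — holds.
(ii) S → R: S=62: 3 rows → R takes values {4, 11} — violation — fails.
(iii) {R, S} → Q: (R=4, S=62): 2 rows → Q takes values {D44, D57} — violation; (R=11, S=63): 2 rows → Q takes values {D44, D57} — violation — fails.
1 of the 3 dependencies holds.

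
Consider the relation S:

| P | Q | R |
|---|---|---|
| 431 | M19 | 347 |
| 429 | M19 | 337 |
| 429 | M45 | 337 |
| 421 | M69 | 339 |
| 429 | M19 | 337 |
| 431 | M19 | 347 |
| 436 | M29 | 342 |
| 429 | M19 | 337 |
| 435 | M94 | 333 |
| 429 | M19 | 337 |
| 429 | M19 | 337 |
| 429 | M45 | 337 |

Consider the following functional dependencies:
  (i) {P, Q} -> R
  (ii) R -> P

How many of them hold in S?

(i) {P, Q} -> R: every LHS value maps to a single RHS value — holds.
(ii) R -> P: every LHS value maps to a single RHS value — holds.
2 of the 2 dependencies hold.

2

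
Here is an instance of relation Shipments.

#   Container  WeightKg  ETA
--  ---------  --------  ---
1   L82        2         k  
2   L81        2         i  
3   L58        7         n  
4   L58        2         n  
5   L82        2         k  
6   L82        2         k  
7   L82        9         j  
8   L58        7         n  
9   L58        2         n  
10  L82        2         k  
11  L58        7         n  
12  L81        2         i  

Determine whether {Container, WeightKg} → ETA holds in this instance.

(Container=L82, WeightKg=2): rows 1, 5, 6, 10 → ETA = k, k, k, k ✓
(Container=L81, WeightKg=2): rows 2, 12 → ETA = i, i ✓
(Container=L58, WeightKg=7): rows 3, 8, 11 → ETA = n, n, n ✓
(Container=L58, WeightKg=2): rows 4, 9 → ETA = n, n ✓
(Container=L82, WeightKg=9): row 7 → ETA = j ✓
Every {Container, WeightKg} value is associated with a single ETA value, so {Container, WeightKg} → ETA holds.

Yes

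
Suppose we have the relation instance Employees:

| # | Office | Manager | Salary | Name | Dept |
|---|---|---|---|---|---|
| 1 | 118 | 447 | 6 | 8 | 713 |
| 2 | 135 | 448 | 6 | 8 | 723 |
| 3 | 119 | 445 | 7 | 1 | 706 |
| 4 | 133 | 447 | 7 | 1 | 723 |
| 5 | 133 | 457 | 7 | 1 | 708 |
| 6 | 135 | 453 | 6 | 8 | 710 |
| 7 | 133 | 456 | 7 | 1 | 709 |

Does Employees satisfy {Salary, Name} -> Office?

No

(Salary=6, Name=8): rows 1, 2, 6 → Office takes values {118, 135} — violation
(Salary=7, Name=1): rows 3, 4, 5, 7 → Office takes values {119, 133} — violation
Two rows agree on {Salary, Name} but differ on Office, so {Salary, Name} -> Office does not hold.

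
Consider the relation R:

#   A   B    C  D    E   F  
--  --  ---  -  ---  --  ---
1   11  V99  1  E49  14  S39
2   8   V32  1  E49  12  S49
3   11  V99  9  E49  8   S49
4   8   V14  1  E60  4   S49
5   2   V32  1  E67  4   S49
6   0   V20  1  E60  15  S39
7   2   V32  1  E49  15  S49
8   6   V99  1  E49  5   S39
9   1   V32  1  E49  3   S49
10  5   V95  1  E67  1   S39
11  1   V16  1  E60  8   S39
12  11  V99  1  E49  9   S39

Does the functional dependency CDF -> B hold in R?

No

(C=1, D=E49, F=S39): rows 1, 8, 12 → B = V99, V99, V99 ✓
(C=1, D=E49, F=S49): rows 2, 7, 9 → B = V32, V32, V32 ✓
(C=9, D=E49, F=S49): row 3 → B = V99 ✓
(C=1, D=E60, F=S49): row 4 → B = V14 ✓
(C=1, D=E67, F=S49): row 5 → B = V32 ✓
(C=1, D=E60, F=S39): rows 6, 11 → B takes values {V20, V16} — violation
(C=1, D=E67, F=S39): row 10 → B = V95 ✓
Two rows agree on CDF but differ on B, so CDF -> B does not hold.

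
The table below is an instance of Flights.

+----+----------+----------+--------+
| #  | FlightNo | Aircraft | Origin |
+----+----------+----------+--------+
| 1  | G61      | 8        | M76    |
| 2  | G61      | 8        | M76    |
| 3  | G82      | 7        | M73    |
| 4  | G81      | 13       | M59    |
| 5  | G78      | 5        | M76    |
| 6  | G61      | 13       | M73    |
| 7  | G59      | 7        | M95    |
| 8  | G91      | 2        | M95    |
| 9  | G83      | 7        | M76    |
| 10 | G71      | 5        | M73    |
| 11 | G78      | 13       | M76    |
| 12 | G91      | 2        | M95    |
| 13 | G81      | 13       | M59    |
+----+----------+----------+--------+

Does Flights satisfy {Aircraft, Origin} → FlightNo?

(Aircraft=8, Origin=M76): rows 1, 2 → FlightNo = G61, G61 ✓
(Aircraft=7, Origin=M73): row 3 → FlightNo = G82 ✓
(Aircraft=13, Origin=M59): rows 4, 13 → FlightNo = G81, G81 ✓
(Aircraft=5, Origin=M76): row 5 → FlightNo = G78 ✓
(Aircraft=13, Origin=M73): row 6 → FlightNo = G61 ✓
(Aircraft=7, Origin=M95): row 7 → FlightNo = G59 ✓
(Aircraft=2, Origin=M95): rows 8, 12 → FlightNo = G91, G91 ✓
(Aircraft=7, Origin=M76): row 9 → FlightNo = G83 ✓
(Aircraft=5, Origin=M73): row 10 → FlightNo = G71 ✓
(Aircraft=13, Origin=M76): row 11 → FlightNo = G78 ✓
Every {Aircraft, Origin} value is associated with a single FlightNo value, so {Aircraft, Origin} → FlightNo holds.

Yes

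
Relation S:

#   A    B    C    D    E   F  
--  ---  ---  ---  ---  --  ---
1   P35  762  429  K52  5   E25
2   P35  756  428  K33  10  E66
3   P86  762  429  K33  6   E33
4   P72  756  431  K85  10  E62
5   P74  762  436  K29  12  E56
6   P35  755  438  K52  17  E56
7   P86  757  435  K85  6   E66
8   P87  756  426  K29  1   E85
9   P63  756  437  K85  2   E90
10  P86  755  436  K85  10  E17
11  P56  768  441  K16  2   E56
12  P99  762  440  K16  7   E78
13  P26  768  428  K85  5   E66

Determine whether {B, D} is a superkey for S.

No

Rows 4 and 9 have the same {B, D} value (B=756, D=K85) but are distinct tuples, so {B, D} does not determine every attribute — not a superkey.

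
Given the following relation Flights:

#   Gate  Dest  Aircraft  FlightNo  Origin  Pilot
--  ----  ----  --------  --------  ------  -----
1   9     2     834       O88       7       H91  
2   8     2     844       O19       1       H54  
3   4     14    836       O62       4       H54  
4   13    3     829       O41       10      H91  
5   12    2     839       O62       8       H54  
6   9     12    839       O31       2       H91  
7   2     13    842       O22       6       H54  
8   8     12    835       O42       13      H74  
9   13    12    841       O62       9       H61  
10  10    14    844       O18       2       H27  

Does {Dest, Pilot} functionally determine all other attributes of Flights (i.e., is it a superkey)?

No

Rows 2 and 5 have the same {Dest, Pilot} value (Dest=2, Pilot=H54) but are distinct tuples, so {Dest, Pilot} does not determine every attribute — not a superkey.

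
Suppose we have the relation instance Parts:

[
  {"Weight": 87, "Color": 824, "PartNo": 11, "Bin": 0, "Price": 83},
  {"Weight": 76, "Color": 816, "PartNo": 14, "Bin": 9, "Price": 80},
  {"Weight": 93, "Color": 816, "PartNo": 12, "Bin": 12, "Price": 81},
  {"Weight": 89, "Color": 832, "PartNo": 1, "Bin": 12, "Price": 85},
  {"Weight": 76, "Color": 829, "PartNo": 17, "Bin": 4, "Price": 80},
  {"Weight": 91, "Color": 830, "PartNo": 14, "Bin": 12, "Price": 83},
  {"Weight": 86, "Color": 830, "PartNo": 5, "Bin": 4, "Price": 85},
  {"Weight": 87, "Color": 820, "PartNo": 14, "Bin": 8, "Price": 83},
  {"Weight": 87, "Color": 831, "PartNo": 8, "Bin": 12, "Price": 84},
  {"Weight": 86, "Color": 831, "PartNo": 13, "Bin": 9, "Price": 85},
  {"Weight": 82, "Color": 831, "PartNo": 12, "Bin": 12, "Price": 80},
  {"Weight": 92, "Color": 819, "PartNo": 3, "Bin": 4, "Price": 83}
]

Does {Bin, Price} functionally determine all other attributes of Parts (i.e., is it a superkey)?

All 12 rows have distinct {Bin, Price} values, so {Bin, Price} → (all attributes) holds and {Bin, Price} is a superkey.

Yes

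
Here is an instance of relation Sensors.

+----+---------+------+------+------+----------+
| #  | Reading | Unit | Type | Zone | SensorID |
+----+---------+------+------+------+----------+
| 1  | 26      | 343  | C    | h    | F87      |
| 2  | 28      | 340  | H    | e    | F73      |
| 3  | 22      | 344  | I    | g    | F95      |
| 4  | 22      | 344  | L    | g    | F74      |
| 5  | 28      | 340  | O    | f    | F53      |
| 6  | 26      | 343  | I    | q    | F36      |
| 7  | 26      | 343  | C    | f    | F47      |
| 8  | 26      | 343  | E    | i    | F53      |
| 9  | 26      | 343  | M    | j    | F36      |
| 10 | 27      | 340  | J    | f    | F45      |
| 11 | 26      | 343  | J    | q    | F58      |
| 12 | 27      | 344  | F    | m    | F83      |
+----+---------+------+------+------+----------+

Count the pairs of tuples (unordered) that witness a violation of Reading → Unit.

Reading=26: all 6 rows agree on Unit — 0 pairs.
Reading=28: all 2 rows agree on Unit — 0 pairs.
Reading=22: all 2 rows agree on Unit — 0 pairs.
Reading=27: violating pairs (10,12) — 1 pair.

1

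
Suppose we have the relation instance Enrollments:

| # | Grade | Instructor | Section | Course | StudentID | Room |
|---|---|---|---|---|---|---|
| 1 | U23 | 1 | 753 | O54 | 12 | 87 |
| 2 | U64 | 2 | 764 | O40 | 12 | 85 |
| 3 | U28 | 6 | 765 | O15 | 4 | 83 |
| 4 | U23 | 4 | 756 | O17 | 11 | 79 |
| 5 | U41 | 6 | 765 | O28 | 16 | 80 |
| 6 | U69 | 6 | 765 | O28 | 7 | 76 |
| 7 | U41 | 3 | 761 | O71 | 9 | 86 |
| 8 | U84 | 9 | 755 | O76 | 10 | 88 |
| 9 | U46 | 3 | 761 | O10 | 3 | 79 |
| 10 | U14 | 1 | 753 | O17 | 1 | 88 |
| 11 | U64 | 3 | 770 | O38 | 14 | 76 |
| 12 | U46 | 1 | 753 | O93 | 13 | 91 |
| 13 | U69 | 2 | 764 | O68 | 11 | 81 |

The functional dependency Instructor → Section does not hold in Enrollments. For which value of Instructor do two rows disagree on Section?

3

Instructor=1: rows 1, 10, 12 → Section = 753, 753, 753 ✓
Instructor=2: rows 2, 13 → Section = 764, 764 ✓
Instructor=6: rows 3, 5, 6 → Section = 765, 765, 765 ✓
Instructor=4: row 4 → Section = 756 ✓
Instructor=3: rows 7, 9, 11 → Section takes values {761, 770} — violation
Instructor=9: row 8 → Section = 755 ✓
The only Instructor value with inconsistent Section is Instructor=3.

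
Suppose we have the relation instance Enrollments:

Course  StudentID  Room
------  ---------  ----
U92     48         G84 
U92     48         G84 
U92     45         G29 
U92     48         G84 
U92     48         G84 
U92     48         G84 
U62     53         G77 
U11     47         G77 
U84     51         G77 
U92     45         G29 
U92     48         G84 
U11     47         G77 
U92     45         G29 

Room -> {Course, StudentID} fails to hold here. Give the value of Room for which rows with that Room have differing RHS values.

Room=G84: 6 rows → {Course,StudentID} = (U92, 48), (U92, 48), (U92, 48), (U92, 48), (U92, 48), (U92, 48) ✓
Room=G29: 3 rows → {Course,StudentID} = (U92, 45), (U92, 45), (U92, 45) ✓
Room=G77: 4 rows → {Course,StudentID} takes values {(U62, 53), (U11, 47), (U84, 51)} — violation
The only Room value with inconsistent RHS is Room=G77.

G77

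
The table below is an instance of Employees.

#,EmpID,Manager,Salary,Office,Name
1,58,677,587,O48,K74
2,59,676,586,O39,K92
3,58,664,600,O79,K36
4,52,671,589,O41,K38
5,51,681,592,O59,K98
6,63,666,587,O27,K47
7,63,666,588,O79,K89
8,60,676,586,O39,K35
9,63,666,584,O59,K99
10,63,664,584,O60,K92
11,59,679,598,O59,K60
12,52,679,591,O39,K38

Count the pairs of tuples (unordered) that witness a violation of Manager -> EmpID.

Manager=676: violating pairs (2,8) — 1 pair.
Manager=664: violating pairs (3,10) — 1 pair.
Manager=666: all 3 rows agree on EmpID — 0 pairs.
Manager=679: violating pairs (11,12) — 1 pair.

3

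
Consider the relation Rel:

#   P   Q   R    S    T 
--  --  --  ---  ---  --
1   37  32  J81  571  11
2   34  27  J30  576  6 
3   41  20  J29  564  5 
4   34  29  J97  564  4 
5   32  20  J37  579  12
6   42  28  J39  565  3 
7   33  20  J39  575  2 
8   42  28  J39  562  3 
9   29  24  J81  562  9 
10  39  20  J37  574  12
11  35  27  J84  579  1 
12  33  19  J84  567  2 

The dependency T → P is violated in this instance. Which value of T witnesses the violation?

12

T=11: row 1 → P = 37 ✓
T=6: row 2 → P = 34 ✓
T=5: row 3 → P = 41 ✓
T=4: row 4 → P = 34 ✓
T=12: rows 5, 10 → P takes values {32, 39} — violation
T=3: rows 6, 8 → P = 42, 42 ✓
T=2: rows 7, 12 → P = 33, 33 ✓
T=9: row 9 → P = 29 ✓
T=1: row 11 → P = 35 ✓
The only T value with inconsistent P is T=12.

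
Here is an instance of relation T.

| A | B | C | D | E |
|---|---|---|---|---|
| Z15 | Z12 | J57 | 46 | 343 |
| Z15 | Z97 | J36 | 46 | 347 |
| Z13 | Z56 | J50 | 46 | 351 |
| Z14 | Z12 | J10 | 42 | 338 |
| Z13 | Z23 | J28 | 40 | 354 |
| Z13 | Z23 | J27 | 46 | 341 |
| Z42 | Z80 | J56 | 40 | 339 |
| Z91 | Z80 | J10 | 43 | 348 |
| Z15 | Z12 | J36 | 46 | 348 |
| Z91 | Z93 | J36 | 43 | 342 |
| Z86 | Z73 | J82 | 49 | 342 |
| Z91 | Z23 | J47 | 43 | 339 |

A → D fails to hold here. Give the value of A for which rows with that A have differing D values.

A=Z15: 3 rows → D = 46, 46, 46 ✓
A=Z13: 3 rows → D takes values {46, 40} — violation
A=Z14: 1 row → D = 42 ✓
A=Z42: 1 row → D = 40 ✓
A=Z91: 3 rows → D = 43, 43, 43 ✓
A=Z86: 1 row → D = 49 ✓
The only A value with inconsistent D is A=Z13.

Z13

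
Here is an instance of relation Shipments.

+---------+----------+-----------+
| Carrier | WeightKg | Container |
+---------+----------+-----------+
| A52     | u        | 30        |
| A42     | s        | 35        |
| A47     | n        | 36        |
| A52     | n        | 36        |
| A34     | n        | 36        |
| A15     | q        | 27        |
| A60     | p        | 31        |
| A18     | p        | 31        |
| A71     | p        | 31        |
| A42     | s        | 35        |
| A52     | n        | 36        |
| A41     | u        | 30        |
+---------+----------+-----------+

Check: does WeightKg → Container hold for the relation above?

Yes

WeightKg=u: 2 rows → Container = 30, 30 ✓
WeightKg=s: 2 rows → Container = 35, 35 ✓
WeightKg=n: 4 rows → Container = 36, 36, 36, 36 ✓
WeightKg=q: 1 row → Container = 27 ✓
WeightKg=p: 3 rows → Container = 31, 31, 31 ✓
Every WeightKg value is associated with a single Container value, so WeightKg → Container holds.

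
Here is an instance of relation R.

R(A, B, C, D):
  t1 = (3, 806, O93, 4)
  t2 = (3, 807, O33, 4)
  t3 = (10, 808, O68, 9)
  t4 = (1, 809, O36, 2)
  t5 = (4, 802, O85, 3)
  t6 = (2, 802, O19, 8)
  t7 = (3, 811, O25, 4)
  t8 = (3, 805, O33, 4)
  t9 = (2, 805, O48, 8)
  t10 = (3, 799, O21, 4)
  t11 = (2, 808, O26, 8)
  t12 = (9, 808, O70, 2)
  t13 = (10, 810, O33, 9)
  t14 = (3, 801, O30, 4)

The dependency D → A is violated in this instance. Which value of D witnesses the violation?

D=4: rows 1, 2, 7, 8, 10, 14 → A = 3, 3, 3, 3, 3, 3 ✓
D=9: rows 3, 13 → A = 10, 10 ✓
D=2: rows 4, 12 → A takes values {1, 9} — violation
D=3: row 5 → A = 4 ✓
D=8: rows 6, 9, 11 → A = 2, 2, 2 ✓
The only D value with inconsistent A is D=2.

2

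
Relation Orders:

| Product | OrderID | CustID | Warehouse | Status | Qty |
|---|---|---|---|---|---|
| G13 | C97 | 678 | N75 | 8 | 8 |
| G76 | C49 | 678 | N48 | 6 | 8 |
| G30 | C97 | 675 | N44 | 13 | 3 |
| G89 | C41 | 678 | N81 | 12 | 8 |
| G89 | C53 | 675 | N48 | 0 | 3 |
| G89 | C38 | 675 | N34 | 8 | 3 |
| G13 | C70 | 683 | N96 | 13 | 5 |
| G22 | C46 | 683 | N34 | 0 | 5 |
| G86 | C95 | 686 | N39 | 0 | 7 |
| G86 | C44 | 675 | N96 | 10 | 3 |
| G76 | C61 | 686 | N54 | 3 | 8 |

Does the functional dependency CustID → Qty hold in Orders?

CustID=678: 3 rows → Qty = 8, 8, 8 ✓
CustID=675: 4 rows → Qty = 3, 3, 3, 3 ✓
CustID=683: 2 rows → Qty = 5, 5 ✓
CustID=686: 2 rows → Qty takes values {7, 8} — violation
Two rows agree on CustID but differ on Qty, so CustID → Qty does not hold.

No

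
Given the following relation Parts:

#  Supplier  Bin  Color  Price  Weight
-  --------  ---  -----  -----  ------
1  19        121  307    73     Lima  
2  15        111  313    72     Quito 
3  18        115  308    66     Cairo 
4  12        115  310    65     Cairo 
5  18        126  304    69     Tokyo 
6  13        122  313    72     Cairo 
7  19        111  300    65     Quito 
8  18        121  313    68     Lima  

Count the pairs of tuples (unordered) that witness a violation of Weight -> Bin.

2

Weight=Lima: all 2 rows agree on Bin — 0 pairs.
Weight=Quito: all 2 rows agree on Bin — 0 pairs.
Weight=Cairo: violating pairs (3,6), (4,6) — 2 pairs.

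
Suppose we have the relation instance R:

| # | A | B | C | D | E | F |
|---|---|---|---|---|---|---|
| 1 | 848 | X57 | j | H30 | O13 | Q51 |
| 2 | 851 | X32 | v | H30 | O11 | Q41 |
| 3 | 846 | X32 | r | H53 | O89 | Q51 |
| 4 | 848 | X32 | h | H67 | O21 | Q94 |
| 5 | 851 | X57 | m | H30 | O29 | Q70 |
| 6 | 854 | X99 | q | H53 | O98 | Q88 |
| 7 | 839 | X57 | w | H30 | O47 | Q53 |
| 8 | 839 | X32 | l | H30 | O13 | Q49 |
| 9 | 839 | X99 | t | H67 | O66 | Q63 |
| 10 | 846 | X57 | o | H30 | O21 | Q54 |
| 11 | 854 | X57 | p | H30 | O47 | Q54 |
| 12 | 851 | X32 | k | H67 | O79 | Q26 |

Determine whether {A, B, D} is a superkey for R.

All 12 rows have distinct {A, B, D} values, so {A, B, D} → (all attributes) holds and {A, B, D} is a superkey.

Yes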